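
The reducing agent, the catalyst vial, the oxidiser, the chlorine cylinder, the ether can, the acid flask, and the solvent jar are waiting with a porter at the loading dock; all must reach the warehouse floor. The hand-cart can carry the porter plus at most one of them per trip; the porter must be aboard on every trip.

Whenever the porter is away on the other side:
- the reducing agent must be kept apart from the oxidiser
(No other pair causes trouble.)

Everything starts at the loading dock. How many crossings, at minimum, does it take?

Counting alone: the porter can take at most 1 across per trip to the warehouse floor, so moving all 7 needs at least 7 loaded trips out, with a return between consecutive ones — at least 13 crossings.
The plan below uses exactly 13 crossings, so it is optimal:
1. Porter goes to the warehouse floor with the reducing agent.  [the loading dock: the acid flask, the catalyst vial, the chlorine cylinder, the ether can, the oxidiser, the solvent jar | the warehouse floor: the reducing agent]
2. Porter goes back to the loading dock alone.  [the loading dock: the acid flask, the catalyst vial, the chlorine cylinder, the ether can, the oxidiser, the solvent jar | the warehouse floor: the reducing agent]
3. Porter goes to the warehouse floor with the catalyst vial.  [the loading dock: the acid flask, the chlorine cylinder, the ether can, the oxidiser, the solvent jar | the warehouse floor: the catalyst vial, the reducing agent]
4. Porter goes back to the loading dock alone.  [the loading dock: the acid flask, the chlorine cylinder, the ether can, the oxidiser, the solvent jar | the warehouse floor: the catalyst vial, the reducing agent]
5. Porter goes to the warehouse floor with the chlorine cylinder.  [the loading dock: the acid flask, the ether can, the oxidiser, the solvent jar | the warehouse floor: the catalyst vial, the chlorine cylinder, the reducing agent]
6. Porter goes back to the loading dock alone.  [the loading dock: the acid flask, the ether can, the oxidiser, the solvent jar | the warehouse floor: the catalyst vial, the chlorine cylinder, the reducing agent]
7. Porter goes to the warehouse floor with the ether can.  [the loading dock: the acid flask, the oxidiser, the solvent jar | the warehouse floor: the catalyst vial, the chlorine cylinder, the ether can, the reducing agent]
8. Porter goes back to the loading dock alone.  [the loading dock: the acid flask, the oxidiser, the solvent jar | the warehouse floor: the catalyst vial, the chlorine cylinder, the ether can, the reducing agent]
9. Porter goes to the warehouse floor with the acid flask.  [the loading dock: the oxidiser, the solvent jar | the warehouse floor: the acid flask, the catalyst vial, the chlorine cylinder, the ether can, the reducing agent]
10. Porter goes back to the loading dock alone.  [the loading dock: the oxidiser, the solvent jar | the warehouse floor: the acid flask, the catalyst vial, the chlorine cylinder, the ether can, the reducing agent]
11. Porter goes to the warehouse floor with the solvent jar.  [the loading dock: the oxidiser | the warehouse floor: the acid flask, the catalyst vial, the chlorine cylinder, the ether can, the reducing agent, the solvent jar]
12. Porter goes back to the loading dock alone.  [the loading dock: the oxidiser | the warehouse floor: the acid flask, the catalyst vial, the chlorine cylinder, the ether can, the reducing agent, the solvent jar]
13. Porter goes to the warehouse floor with the oxidiser.  [the loading dock: — | the warehouse floor: the acid flask, the catalyst vial, the chlorine cylinder, the ether can, the oxidiser, the reducing agent, the solvent jar]

13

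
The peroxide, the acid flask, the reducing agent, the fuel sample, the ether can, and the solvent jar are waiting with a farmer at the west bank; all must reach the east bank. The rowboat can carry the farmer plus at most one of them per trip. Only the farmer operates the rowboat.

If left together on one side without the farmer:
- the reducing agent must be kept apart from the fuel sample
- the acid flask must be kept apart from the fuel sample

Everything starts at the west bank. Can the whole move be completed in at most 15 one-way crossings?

Yes — this plan uses 13 crossings (≤ 15):
1. Farmer goes to the east bank with the fuel sample.  [the west bank: the acid flask, the ether can, the peroxide, the reducing agent, the solvent jar | the east bank: the fuel sample]
2. Farmer goes back to the west bank alone.  [the west bank: the acid flask, the ether can, the peroxide, the reducing agent, the solvent jar | the east bank: the fuel sample]
3. Farmer goes to the east bank with the peroxide.  [the west bank: the acid flask, the ether can, the reducing agent, the solvent jar | the east bank: the fuel sample, the peroxide]
4. Farmer goes back to the west bank alone.  [the west bank: the acid flask, the ether can, the reducing agent, the solvent jar | the east bank: the fuel sample, the peroxide]
5. Farmer goes to the east bank with the acid flask.  [the west bank: the ether can, the reducing agent, the solvent jar | the east bank: the acid flask, the fuel sample, the peroxide]
6. Farmer goes back to the west bank with the fuel sample.  [the west bank: the ether can, the fuel sample, the reducing agent, the solvent jar | the east bank: the acid flask, the peroxide]
7. Farmer goes to the east bank with the reducing agent.  [the west bank: the ether can, the fuel sample, the solvent jar | the east bank: the acid flask, the peroxide, the reducing agent]
8. Farmer goes back to the west bank alone.  [the west bank: the ether can, the fuel sample, the solvent jar | the east bank: the acid flask, the peroxide, the reducing agent]
9. Farmer goes to the east bank with the ether can.  [the west bank: the fuel sample, the solvent jar | the east bank: the acid flask, the ether can, the peroxide, the reducing agent]
10. Farmer goes back to the west bank alone.  [the west bank: the fuel sample, the solvent jar | the east bank: the acid flask, the ether can, the peroxide, the reducing agent]
11. Farmer goes to the east bank with the solvent jar.  [the west bank: the fuel sample | the east bank: the acid flask, the ether can, the peroxide, the reducing agent, the solvent jar]
12. Farmer goes back to the west bank alone.  [the west bank: the fuel sample | the east bank: the acid flask, the ether can, the peroxide, the reducing agent, the solvent jar]
13. Farmer goes to the east bank with the fuel sample.  [the west bank: — | the east bank: the acid flask, the ether can, the fuel sample, the peroxide, the reducing agent, the solvent jar]

Yes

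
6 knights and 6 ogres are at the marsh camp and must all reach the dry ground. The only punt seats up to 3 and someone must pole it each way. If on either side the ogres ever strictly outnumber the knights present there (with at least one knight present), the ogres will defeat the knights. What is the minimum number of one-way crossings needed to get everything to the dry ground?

Following every safe sequence of crossings from the start, the most of the 12 that can be at the dry ground as the punt arrives there on crossings 1, 3, 5 is 3, 5, 6 respectively; the best ever achieved is 6 of 12.
From crossing 7 on, no configuration arises that was not already reachable earlier: only 17 distinct safe configurations (who is on which side, and where the punt is) can ever be reached, none of them has everyone across, and every continuation just revisits them. They are: 0 knights + 0 ogres across (punt back at the start); 0 knights + 1 ogre across (punt there); 0 knights + 1 ogre across (punt back at the start); 0 knights + 2 ogres across (punt there); 0 knights + 2 ogres across (punt back at the start); 0 knights + 3 ogres across (punt there); 0 knights + 3 ogres across (punt back at the start); 0 knights + 4 ogres across (punt there); 0 knights + 4 ogres across (punt back at the start); 0 knights + 5 ogres across (punt there); 0 knights + 5 ogres across (punt back at the start); 0 knights + 6 ogres across (punt there); 1 knight + 1 ogre across (punt there); 1 knight + 1 ogre across (punt back at the start); 2 knights + 2 ogres across (punt there); 2 knights + 2 ogres across (punt back at the start); 3 knights + 3 ogres across (punt there). So no valid plan exists.

impossible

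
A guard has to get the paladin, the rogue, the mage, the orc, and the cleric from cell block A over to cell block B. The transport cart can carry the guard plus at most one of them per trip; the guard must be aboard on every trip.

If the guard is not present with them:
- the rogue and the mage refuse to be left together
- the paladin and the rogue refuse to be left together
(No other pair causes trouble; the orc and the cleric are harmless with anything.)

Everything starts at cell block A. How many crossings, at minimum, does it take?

Counting alone: the guard can take at most 1 across per trip to cell block B, so moving all 5 needs at least 5 loaded trips out, with a return between consecutive ones — at least 9 crossings.
The safety rule pushes this higher. Following every safe sequence of crossings, the most of the 5 that can be at cell block B as the transport cart arrives there on crossing 9 is 4 — never all 5.
So no plan with fewer than 11 crossings exists, and this one achieves 11:
1. Guard goes to cell block B with the rogue.
2. Guard goes back to cell block A alone.
3. Guard goes to cell block B with the paladin.
4. Guard goes back to cell block A with the rogue.
5. Guard goes to cell block B with the mage.
6. Guard goes back to cell block A alone.
7. Guard goes to cell block B with the orc.
8. Guard goes back to cell block A alone.
9. Guard goes to cell block B with the cleric.
10. Guard goes back to cell block A alone.
11. Guard goes to cell block B with the rogue.

11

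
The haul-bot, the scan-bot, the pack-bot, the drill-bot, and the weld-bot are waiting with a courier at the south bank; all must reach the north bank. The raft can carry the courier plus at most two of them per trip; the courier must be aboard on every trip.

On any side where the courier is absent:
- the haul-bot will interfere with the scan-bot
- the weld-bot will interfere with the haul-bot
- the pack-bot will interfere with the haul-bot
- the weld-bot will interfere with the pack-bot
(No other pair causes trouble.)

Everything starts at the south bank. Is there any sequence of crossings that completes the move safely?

Yes

1. Courier goes to the north bank with the haul-bot and the pack-bot.  [the south bank: the drill-bot, the scan-bot, the weld-bot | the north bank: the haul-bot, the pack-bot]
2. Courier goes back to the south bank with the haul-bot.  [the south bank: the drill-bot, the haul-bot, the scan-bot, the weld-bot | the north bank: the pack-bot]
3. Courier goes to the north bank with the haul-bot and the scan-bot.  [the south bank: the drill-bot, the weld-bot | the north bank: the haul-bot, the pack-bot, the scan-bot]
4. Courier goes back to the south bank with the haul-bot.  [the south bank: the drill-bot, the haul-bot, the weld-bot | the north bank: the pack-bot, the scan-bot]
5. Courier goes to the north bank with the drill-bot and the haul-bot.  [the south bank: the weld-bot | the north bank: the drill-bot, the haul-bot, the pack-bot, the scan-bot]
6. Courier goes back to the south bank with the haul-bot.  [the south bank: the haul-bot, the weld-bot | the north bank: the drill-bot, the pack-bot, the scan-bot]
7. Courier goes to the north bank with the haul-bot and the weld-bot.  [the south bank: — | the north bank: the drill-bot, the haul-bot, the pack-bot, the scan-bot, the weld-bot]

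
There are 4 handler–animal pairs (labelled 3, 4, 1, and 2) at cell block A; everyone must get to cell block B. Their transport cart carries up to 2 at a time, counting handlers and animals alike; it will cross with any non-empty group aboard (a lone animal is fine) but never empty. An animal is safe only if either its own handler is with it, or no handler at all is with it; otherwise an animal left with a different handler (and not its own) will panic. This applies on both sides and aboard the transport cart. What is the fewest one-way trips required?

Following every safe sequence of crossings from the start, the most of the 8 that can be at cell block B as the transport cart arrives there on crossings 1, 3, 5 is 2, 3, 4 respectively; the best ever achieved is 4 of 8.
From crossing 7 on, no configuration arises that was not already reachable earlier: only 44 distinct safe configurations (who is on which side, and where the transport cart is) can ever be reached, none of them has everyone across, and every continuation just revisits them. So no valid plan exists.

impossible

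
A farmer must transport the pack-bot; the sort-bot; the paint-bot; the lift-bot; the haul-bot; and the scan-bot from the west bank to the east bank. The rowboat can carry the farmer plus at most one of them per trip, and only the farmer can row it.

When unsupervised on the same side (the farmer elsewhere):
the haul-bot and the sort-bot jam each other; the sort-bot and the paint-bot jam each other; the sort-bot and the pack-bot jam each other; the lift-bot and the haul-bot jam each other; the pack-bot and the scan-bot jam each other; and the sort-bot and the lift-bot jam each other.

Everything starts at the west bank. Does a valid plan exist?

No

Whatever the first load, the items left behind include a forbidden pair without the farmer. No opening move is safe, so no plan exists.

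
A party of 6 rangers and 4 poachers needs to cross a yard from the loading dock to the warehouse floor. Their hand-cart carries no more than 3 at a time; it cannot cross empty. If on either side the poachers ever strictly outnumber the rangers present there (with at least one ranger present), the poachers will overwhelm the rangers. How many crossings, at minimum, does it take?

Counting alone: each trip to the warehouse floor takes at most 3 across and each return brings at least 1 back, so after t trips out (and t−1 returns) at most 3t − (t−1) of the 10 are across; that first reaches 10 at t = 5, so at least 9 crossings are needed.
The plan below uses exactly 9 crossings, so it is optimal:
1. 2 poachers → the warehouse floor.  (the loading dock: 6R 2P; the warehouse floor: 0R 2P)
2. 1 poacher ← the loading dock.  (the loading dock: 6R 3P; the warehouse floor: 0R 1P)
3. 3 poachers → the warehouse floor.  (the loading dock: 6R 0P; the warehouse floor: 0R 4P)
4. 1 poacher ← the loading dock.  (the loading dock: 6R 1P; the warehouse floor: 0R 3P)
5. 3 rangers → the warehouse floor.  (the loading dock: 3R 1P; the warehouse floor: 3R 3P)
6. 1 poacher ← the loading dock.  (the loading dock: 3R 2P; the warehouse floor: 3R 2P)
7. 1 ranger and 2 poachers → the warehouse floor.  (the loading dock: 2R 0P; the warehouse floor: 4R 4P)
8. 1 poacher ← the loading dock.  (the loading dock: 2R 1P; the warehouse floor: 4R 3P)
9. 2 rangers and 1 poacher → the warehouse floor.  (the loading dock: 0R 0P; the warehouse floor: 6R 4P)

9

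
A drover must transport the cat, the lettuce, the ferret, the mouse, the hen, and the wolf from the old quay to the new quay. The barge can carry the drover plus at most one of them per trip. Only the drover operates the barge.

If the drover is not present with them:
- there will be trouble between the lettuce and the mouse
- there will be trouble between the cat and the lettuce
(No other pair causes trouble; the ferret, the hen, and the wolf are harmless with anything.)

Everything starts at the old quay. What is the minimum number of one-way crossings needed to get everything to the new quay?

13

Counting alone: the drover can take at most 1 across per trip to the new quay, so moving all 6 needs at least 6 loaded trips out, with a return between consecutive ones — at least 11 crossings.
The safety rule pushes this higher. Following every safe sequence of crossings, the most of the 6 that can be at the new quay as the barge arrives there on crossing 11 is 5 — never all 6.
So no plan with fewer than 13 crossings exists, and this one achieves 13:
1. Drover goes to the new quay with the lettuce.  [the old quay: the cat, the ferret, the hen, the mouse, the wolf | the new quay: the lettuce]
2. Drover goes back to the old quay alone.  [the old quay: the cat, the ferret, the hen, the mouse, the wolf | the new quay: the lettuce]
3. Drover goes to the new quay with the cat.  [the old quay: the ferret, the hen, the mouse, the wolf | the new quay: the cat, the lettuce]
4. Drover goes back to the old quay with the lettuce.  [the old quay: the ferret, the hen, the lettuce, the mouse, the wolf | the new quay: the cat]
5. Drover goes to the new quay with the mouse.  [the old quay: the ferret, the hen, the lettuce, the wolf | the new quay: the cat, the mouse]
6. Drover goes back to the old quay alone.  [the old quay: the ferret, the hen, the lettuce, the wolf | the new quay: the cat, the mouse]
7. Drover goes to the new quay with the ferret.  [the old quay: the hen, the lettuce, the wolf | the new quay: the cat, the ferret, the mouse]
8. Drover goes back to the old quay alone.  [the old quay: the hen, the lettuce, the wolf | the new quay: the cat, the ferret, the mouse]
9. Drover goes to the new quay with the hen.  [the old quay: the lettuce, the wolf | the new quay: the cat, the ferret, the hen, the mouse]
10. Drover goes back to the old quay alone.  [the old quay: the lettuce, the wolf | the new quay: the cat, the ferret, the hen, the mouse]
11. Drover goes to the new quay with the wolf.  [the old quay: the lettuce | the new quay: the cat, the ferret, the hen, the mouse, the wolf]
12. Drover goes back to the old quay alone.  [the old quay: the lettuce | the new quay: the cat, the ferret, the hen, the mouse, the wolf]
13. Drover goes to the new quay with the lettuce.  [the old quay: — | the new quay: the cat, the ferret, the hen, the lettuce, the mouse, the wolf]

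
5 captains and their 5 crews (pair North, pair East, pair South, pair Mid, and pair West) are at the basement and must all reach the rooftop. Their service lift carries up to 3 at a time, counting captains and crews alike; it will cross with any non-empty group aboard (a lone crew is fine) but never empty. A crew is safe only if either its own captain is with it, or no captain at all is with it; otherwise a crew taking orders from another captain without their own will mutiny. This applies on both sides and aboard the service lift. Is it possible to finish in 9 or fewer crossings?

Counting alone: each trip to the rooftop takes at most 3 across and each return brings at least 1 back, so after t trips out (and t−1 returns) at most 3t − (t−1) of the 10 are across; that first reaches 10 at t = 5, so at least 9 crossings are needed.
The safety rule pushes this higher. Following every safe sequence of crossings, the most of the 10 that can be at the rooftop as the service lift arrives there on crossing 9 is 9 — never all 10.
So the move cannot be finished within 9 crossings. (The shortest complete plan takes 11:)
1. captain North and crew North cross → the rooftop.
2. captain North crosses ← the basement.
3. crew East, crew Mid, and crew South cross → the rooftop.
4. crew North crosses ← the basement.
5. captain East, captain Mid, and captain South cross → the rooftop.
6. captain East and crew East cross ← the basement.
7. captain East, captain North, and captain West cross → the rooftop.
8. crew South crosses ← the basement.
9. crew East and crew North cross → the rooftop.
10. crew North crosses ← the basement.
11. crew North, crew South, and crew West cross → the rooftop.

No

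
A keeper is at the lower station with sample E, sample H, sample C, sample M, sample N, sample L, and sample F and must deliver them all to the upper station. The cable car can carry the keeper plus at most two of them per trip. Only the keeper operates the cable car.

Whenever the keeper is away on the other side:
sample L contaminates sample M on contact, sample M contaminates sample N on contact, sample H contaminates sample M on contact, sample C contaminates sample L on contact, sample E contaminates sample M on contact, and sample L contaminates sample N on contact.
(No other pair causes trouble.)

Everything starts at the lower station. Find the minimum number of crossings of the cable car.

11

Counting alone: the keeper can take at most 2 across per trip to the upper station, so moving all 7 needs at least 4 loaded trips out, with a return between consecutive ones — at least 7 crossings.
The safety rule pushes this higher. Following every safe sequence of crossings, the most of the 7 that can be at the upper station as the cable car arrives there on crossings 7, 9 is 5, 6 respectively — never all 7.
So no plan with fewer than 11 crossings exists, and this one achieves 11:
1. Keeper goes to the upper station with sample L and sample M.  [the lower station: sample C, sample E, sample F, sample H, sample N | the upper station: sample L, sample M]
2. Keeper goes back to the lower station with sample M.  [the lower station: sample C, sample E, sample F, sample H, sample M, sample N | the upper station: sample L]
3. Keeper goes to the upper station with sample E and sample M.  [the lower station: sample C, sample F, sample H, sample N | the upper station: sample E, sample L, sample M]
4. Keeper goes back to the lower station with sample M.  [the lower station: sample C, sample F, sample H, sample M, sample N | the upper station: sample E, sample L]
5. Keeper goes to the upper station with sample H and sample M.  [the lower station: sample C, sample F, sample N | the upper station: sample E, sample H, sample L, sample M]
6. Keeper goes back to the lower station with sample M.  [the lower station: sample C, sample F, sample M, sample N | the upper station: sample E, sample H, sample L]
7. Keeper goes to the upper station with sample C and sample N.  [the lower station: sample F, sample M | the upper station: sample C, sample E, sample H, sample L, sample N]
8. Keeper goes back to the lower station with sample L.  [the lower station: sample F, sample L, sample M | the upper station: sample C, sample E, sample H, sample N]
9. Keeper goes to the upper station with sample F and sample M.  [the lower station: sample L | the upper station: sample C, sample E, sample F, sample H, sample M, sample N]
10. Keeper goes back to the lower station with sample M.  [the lower station: sample L, sample M | the upper station: sample C, sample E, sample F, sample H, sample N]
11. Keeper goes to the upper station with sample L and sample M.  [the lower station: — | the upper station: sample C, sample E, sample F, sample H, sample L, sample M, sample N]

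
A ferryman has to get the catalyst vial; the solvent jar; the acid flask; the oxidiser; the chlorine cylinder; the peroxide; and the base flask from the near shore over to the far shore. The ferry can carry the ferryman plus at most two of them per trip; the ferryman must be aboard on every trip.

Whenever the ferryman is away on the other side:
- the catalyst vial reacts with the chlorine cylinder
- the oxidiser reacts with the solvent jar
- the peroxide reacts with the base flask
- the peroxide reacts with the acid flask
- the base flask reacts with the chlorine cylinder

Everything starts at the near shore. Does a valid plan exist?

Whatever the first load, the items left behind include a forbidden pair without the ferryman. No opening move is safe, so no plan exists.

No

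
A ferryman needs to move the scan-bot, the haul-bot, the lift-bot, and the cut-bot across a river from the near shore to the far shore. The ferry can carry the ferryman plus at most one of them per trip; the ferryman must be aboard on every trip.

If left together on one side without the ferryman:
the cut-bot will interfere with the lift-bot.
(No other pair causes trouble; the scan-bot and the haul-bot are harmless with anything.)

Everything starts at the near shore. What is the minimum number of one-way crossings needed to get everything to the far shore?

7

Counting alone: the ferryman can take at most 1 across per trip to the far shore, so moving all 4 needs at least 4 loaded trips out, with a return between consecutive ones — at least 7 crossings.
The plan below uses exactly 7 crossings, so it is optimal:
1. Ferryman goes to the far shore with the lift-bot.  [the near shore: the cut-bot, the haul-bot, the scan-bot | the far shore: the lift-bot]
2. Ferryman goes back to the near shore alone.  [the near shore: the cut-bot, the haul-bot, the scan-bot | the far shore: the lift-bot]
3. Ferryman goes to the far shore with the scan-bot.  [the near shore: the cut-bot, the haul-bot | the far shore: the lift-bot, the scan-bot]
4. Ferryman goes back to the near shore alone.  [the near shore: the cut-bot, the haul-bot | the far shore: the lift-bot, the scan-bot]
5. Ferryman goes to the far shore with the haul-bot.  [the near shore: the cut-bot | the far shore: the haul-bot, the lift-bot, the scan-bot]
6. Ferryman goes back to the near shore alone.  [the near shore: the cut-bot | the far shore: the haul-bot, the lift-bot, the scan-bot]
7. Ferryman goes to the far shore with the cut-bot.  [the near shore: — | the far shore: the cut-bot, the haul-bot, the lift-bot, the scan-bot]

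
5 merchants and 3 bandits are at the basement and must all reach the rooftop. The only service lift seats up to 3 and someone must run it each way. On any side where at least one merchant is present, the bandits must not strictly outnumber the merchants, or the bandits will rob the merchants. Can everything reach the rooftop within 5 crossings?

No

Counting alone: each trip to the rooftop takes at most 3 across and each return brings at least 1 back, so after t trips out (and t−1 returns) at most 3t − (t−1) of the 8 are across; that first reaches 8 at t = 4, so at least 7 crossings are needed.
Since 5 < 7, 5 crossings cannot be enough. (The shortest complete plan in fact takes 7:)
1. 2 bandits → the rooftop.  (the basement: 5M 1B; the rooftop: 0M 2B)
2. 1 bandit ← the basement.  (the basement: 5M 2B; the rooftop: 0M 1B)
3. 2 merchants and 1 bandit → the rooftop.  (the basement: 3M 1B; the rooftop: 2M 2B)
4. 1 bandit ← the basement.  (the basement: 3M 2B; the rooftop: 2M 1B)
5. 1 merchant and 2 bandits → the rooftop.  (the basement: 2M 0B; the rooftop: 3M 3B)
6. 1 bandit ← the basement.  (the basement: 2M 1B; the rooftop: 3M 2B)
7. 2 merchants and 1 bandit → the rooftop.  (the basement: 0M 0B; the rooftop: 5M 3B)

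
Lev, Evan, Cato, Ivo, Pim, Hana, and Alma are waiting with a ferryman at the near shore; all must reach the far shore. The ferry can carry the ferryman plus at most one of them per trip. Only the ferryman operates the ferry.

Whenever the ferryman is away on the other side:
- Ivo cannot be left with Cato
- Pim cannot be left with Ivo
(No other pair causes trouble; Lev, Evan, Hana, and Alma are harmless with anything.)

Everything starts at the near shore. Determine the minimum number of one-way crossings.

15

Counting alone: the ferryman can take at most 1 across per trip to the far shore, so moving all 7 needs at least 7 loaded trips out, with a return between consecutive ones — at least 13 crossings.
The safety rule pushes this higher. Following every safe sequence of crossings, the most of the 7 that can be at the far shore as the ferry arrives there on crossing 13 is 6 — never all 7.
So no plan with fewer than 15 crossings exists, and this one achieves 15:
1. Ferryman goes to the far shore with Ivo.
2. Ferryman goes back to the near shore alone.
3. Ferryman goes to the far shore with Lev.
4. Ferryman goes back to the near shore alone.
5. Ferryman goes to the far shore with Evan.
6. Ferryman goes back to the near shore alone.
7. Ferryman goes to the far shore with Cato.
8. Ferryman goes back to the near shore with Ivo.
9. Ferryman goes to the far shore with Pim.
10. Ferryman goes back to the near shore alone.
11. Ferryman goes to the far shore with Hana.
12. Ferryman goes back to the near shore alone.
13. Ferryman goes to the far shore with Alma.
14. Ferryman goes back to the near shore alone.
15. Ferryman goes to the far shore with Ivo.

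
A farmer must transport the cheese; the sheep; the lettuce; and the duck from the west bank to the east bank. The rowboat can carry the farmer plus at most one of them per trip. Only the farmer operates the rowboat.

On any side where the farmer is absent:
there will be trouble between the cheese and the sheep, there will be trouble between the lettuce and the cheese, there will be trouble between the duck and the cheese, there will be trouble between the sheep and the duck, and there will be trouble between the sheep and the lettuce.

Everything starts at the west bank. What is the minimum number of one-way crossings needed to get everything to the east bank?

impossible

Whatever the first load, the items left behind include a forbidden pair without the farmer. No opening move is safe, so no plan exists.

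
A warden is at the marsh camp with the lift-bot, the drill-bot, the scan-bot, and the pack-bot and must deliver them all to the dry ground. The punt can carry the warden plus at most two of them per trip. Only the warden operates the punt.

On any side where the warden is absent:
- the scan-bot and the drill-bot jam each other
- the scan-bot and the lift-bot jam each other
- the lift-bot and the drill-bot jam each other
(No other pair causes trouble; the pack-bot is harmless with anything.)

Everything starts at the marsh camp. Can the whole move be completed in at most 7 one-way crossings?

Yes — this plan uses 5 crossings (≤ 7):
1. Warden goes to the dry ground with the drill-bot and the lift-bot.  [the marsh camp: the pack-bot, the scan-bot | the dry ground: the drill-bot, the lift-bot]
2. Warden goes back to the marsh camp with the lift-bot.  [the marsh camp: the lift-bot, the pack-bot, the scan-bot | the dry ground: the drill-bot]
3. Warden goes to the dry ground with the lift-bot and the pack-bot.  [the marsh camp: the scan-bot | the dry ground: the drill-bot, the lift-bot, the pack-bot]
4. Warden goes back to the marsh camp with the lift-bot.  [the marsh camp: the lift-bot, the scan-bot | the dry ground: the drill-bot, the pack-bot]
5. Warden goes to the dry ground with the lift-bot and the scan-bot.  [the marsh camp: — | the dry ground: the drill-bot, the lift-bot, the pack-bot, the scan-bot]

Yes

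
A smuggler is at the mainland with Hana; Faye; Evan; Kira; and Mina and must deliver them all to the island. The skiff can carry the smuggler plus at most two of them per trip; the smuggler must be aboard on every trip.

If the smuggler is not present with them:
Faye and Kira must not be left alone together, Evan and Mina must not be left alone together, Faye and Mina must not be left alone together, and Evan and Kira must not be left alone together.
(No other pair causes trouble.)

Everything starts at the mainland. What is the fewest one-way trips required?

5

Counting alone: the smuggler can take at most 2 across per trip to the island, so moving all 5 needs at least 3 loaded trips out, with a return between consecutive ones — at least 5 crossings.
The plan below uses exactly 5 crossings, so it is optimal:
1. Smuggler goes to the island with Evan and Faye.
2. Smuggler goes back to the mainland alone.
3. Smuggler goes to the island with Hana.
4. Smuggler goes back to the mainland alone.
5. Smuggler goes to the island with Kira and Mina.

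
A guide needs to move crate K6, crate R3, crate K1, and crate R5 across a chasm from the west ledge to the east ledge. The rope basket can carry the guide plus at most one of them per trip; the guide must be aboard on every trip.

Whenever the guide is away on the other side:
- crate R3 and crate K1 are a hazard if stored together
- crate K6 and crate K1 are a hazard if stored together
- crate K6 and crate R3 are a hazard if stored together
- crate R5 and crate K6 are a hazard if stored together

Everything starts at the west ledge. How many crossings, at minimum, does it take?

impossible

Whatever the first load, the items left behind include a forbidden pair without the guide. No opening move is safe, so no plan exists.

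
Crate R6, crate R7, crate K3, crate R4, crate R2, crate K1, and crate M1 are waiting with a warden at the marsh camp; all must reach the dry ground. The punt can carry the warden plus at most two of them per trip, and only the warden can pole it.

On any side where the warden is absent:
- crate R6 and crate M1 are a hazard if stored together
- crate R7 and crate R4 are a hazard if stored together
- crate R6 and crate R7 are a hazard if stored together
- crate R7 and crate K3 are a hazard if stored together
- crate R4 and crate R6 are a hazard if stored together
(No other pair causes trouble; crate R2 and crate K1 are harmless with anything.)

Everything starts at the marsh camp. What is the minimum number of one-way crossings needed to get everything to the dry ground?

11

Counting alone: the warden can take at most 2 across per trip to the dry ground, so moving all 7 needs at least 4 loaded trips out, with a return between consecutive ones — at least 7 crossings.
The safety rule pushes this higher. Following every safe sequence of crossings, the most of the 7 that can be at the dry ground as the punt arrives there on crossings 7, 9 is 5, 6 respectively — never all 7.
So no plan with fewer than 11 crossings exists, and this one achieves 11:
1. Warden goes to the dry ground with crate R6 and crate R7.  [the marsh camp: crate K1, crate K3, crate M1, crate R2, crate R4 | the dry ground: crate R6, crate R7]
2. Warden goes back to the marsh camp with crate R6.  [the marsh camp: crate K1, crate K3, crate M1, crate R2, crate R4, crate R6 | the dry ground: crate R7]
3. Warden goes to the dry ground with crate K3 and crate R6.  [the marsh camp: crate K1, crate M1, crate R2, crate R4 | the dry ground: crate K3, crate R6, crate R7]
4. Warden goes back to the marsh camp with crate R7.  [the marsh camp: crate K1, crate M1, crate R2, crate R4, crate R7 | the dry ground: crate K3, crate R6]
5. Warden goes to the dry ground with crate R2 and crate R7.  [the marsh camp: crate K1, crate M1, crate R4 | the dry ground: crate K3, crate R2, crate R6, crate R7]
6. Warden goes back to the marsh camp with crate R7.  [the marsh camp: crate K1, crate M1, crate R4, crate R7 | the dry ground: crate K3, crate R2, crate R6]
7. Warden goes to the dry ground with crate K1 and crate R7.  [the marsh camp: crate M1, crate R4 | the dry ground: crate K1, crate K3, crate R2, crate R6, crate R7]
8. Warden goes back to the marsh camp with crate R7.  [the marsh camp: crate M1, crate R4, crate R7 | the dry ground: crate K1, crate K3, crate R2, crate R6]
9. Warden goes to the dry ground with crate M1 and crate R4.  [the marsh camp: crate R7 | the dry ground: crate K1, crate K3, crate M1, crate R2, crate R4, crate R6]
10. Warden goes back to the marsh camp with crate R6.  [the marsh camp: crate R6, crate R7 | the dry ground: crate K1, crate K3, crate M1, crate R2, crate R4]
11. Warden goes to the dry ground with crate R6 and crate R7.  [the marsh camp: — | the dry ground: crate K1, crate K3, crate M1, crate R2, crate R4, crate R6, crate R7]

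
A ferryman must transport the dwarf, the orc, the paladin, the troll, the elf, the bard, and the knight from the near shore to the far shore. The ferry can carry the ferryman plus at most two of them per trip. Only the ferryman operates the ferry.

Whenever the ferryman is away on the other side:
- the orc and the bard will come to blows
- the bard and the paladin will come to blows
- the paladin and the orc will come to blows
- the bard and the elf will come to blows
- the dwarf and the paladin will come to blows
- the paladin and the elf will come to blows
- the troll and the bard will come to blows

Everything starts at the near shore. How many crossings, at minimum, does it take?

11

Counting alone: the ferryman can take at most 2 across per trip to the far shore, so moving all 7 needs at least 4 loaded trips out, with a return between consecutive ones — at least 7 crossings.
The safety rule pushes this higher. Following every safe sequence of crossings, the most of the 7 that can be at the far shore as the ferry arrives there on crossings 7, 9 is 5, 6 respectively — never all 7.
So no plan with fewer than 11 crossings exists, and this one achieves 11:
1. Ferryman goes to the far shore with the bard and the paladin.  [the near shore: the dwarf, the elf, the knight, the orc, the troll | the far shore: the bard, the paladin]
2. Ferryman goes back to the near shore with the paladin.  [the near shore: the dwarf, the elf, the knight, the orc, the paladin, the troll | the far shore: the bard]
3. Ferryman goes to the far shore with the dwarf and the paladin.  [the near shore: the elf, the knight, the orc, the troll | the far shore: the bard, the dwarf, the paladin]
4. Ferryman goes back to the near shore with the paladin.  [the near shore: the elf, the knight, the orc, the paladin, the troll | the far shore: the bard, the dwarf]
5. Ferryman goes to the far shore with the elf and the orc.  [the near shore: the knight, the paladin, the troll | the far shore: the bard, the dwarf, the elf, the orc]
6. Ferryman goes back to the near shore with the bard.  [the near shore: the bard, the knight, the paladin, the troll | the far shore: the dwarf, the elf, the orc]
7. Ferryman goes to the far shore with the paladin and the troll.  [the near shore: the bard, the knight | the far shore: the dwarf, the elf, the orc, the paladin, the troll]
8. Ferryman goes back to the near shore with the paladin.  [the near shore: the bard, the knight, the paladin | the far shore: the dwarf, the elf, the orc, the troll]
9. Ferryman goes to the far shore with the knight and the paladin.  [the near shore: the bard | the far shore: the dwarf, the elf, the knight, the orc, the paladin, the troll]
10. Ferryman goes back to the near shore with the paladin.  [the near shore: the bard, the paladin | the far shore: the dwarf, the elf, the knight, the orc, the troll]
11. Ferryman goes to the far shore with the bard and the paladin.  [the near shore: — | the far shore: the bard, the dwarf, the elf, the knight, the orc, the paladin, the troll]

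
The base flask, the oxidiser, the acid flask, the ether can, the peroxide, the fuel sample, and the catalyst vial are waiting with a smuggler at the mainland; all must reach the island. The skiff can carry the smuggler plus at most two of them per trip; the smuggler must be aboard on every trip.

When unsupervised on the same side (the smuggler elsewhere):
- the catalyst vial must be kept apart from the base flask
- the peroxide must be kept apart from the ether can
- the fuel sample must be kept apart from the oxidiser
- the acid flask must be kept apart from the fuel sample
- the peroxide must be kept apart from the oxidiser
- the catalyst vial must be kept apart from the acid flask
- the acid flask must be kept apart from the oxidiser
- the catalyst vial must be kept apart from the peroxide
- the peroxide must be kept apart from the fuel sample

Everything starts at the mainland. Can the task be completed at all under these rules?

No

Whatever the first load, the items left behind include a forbidden pair without the smuggler. No opening move is safe, so no plan exists.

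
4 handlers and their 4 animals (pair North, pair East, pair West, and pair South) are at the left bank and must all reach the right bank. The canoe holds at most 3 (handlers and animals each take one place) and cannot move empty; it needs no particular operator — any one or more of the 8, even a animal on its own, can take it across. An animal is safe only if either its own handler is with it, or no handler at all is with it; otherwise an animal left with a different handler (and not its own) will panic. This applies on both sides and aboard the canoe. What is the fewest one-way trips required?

Counting alone: each trip to the right bank takes at most 3 across and each return brings at least 1 back, so after t trips out (and t−1 returns) at most 3t − (t−1) of the 8 are across; that first reaches 8 at t = 4, so at least 7 crossings are needed.
The safety rule pushes this higher. Following every safe sequence of crossings, the most of the 8 that can be at the right bank as the canoe arrives there on crossing 7 is 7 — never all 8.
So no plan with fewer than 9 crossings exists, and this one achieves 9:
1. animal North and handler North cross → the right bank.
2. handler North crosses ← the left bank.
3. animal East, handler East, and handler North cross → the right bank.
4. animal North and handler North cross ← the left bank.
5. handler North, handler South, and handler West cross → the right bank.
6. animal East crosses ← the left bank.
7. animal East and animal North cross → the right bank.
8. animal North crosses ← the left bank.
9. animal North, animal South, and animal West cross → the right bank.

9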